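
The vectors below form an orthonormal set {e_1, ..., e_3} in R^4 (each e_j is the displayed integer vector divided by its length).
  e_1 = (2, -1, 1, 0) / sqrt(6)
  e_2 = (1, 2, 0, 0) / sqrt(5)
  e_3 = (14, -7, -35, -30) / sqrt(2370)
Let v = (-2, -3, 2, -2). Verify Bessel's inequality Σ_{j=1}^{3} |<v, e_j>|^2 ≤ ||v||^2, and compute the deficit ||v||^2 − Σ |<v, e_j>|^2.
Σ |<v, e_j>|^2 = 1034/79; ||v||^2 = 21; deficit = 625/79

Write each e_j = u_j / sqrt(<u_j, u_j>) where u_j is the displayed integer vector. Then <v, e_j> = <v, u_j> / sqrt(<u_j, u_j>), so |<v, e_j>|^2 = <v, u_j>^2 / <u_j, u_j>.
Coefficients: <v, e_1> = 1/sqrt(6), <v, e_2> = -8/sqrt(5), <v, e_3> = -17/sqrt(2370).
Square and sum: Σ |<v, e_j>|^2 = 1034/79.
Compute ||v||^2 = v·v = 21.
Deficit = 21 − 1034/79 = 625/79 ≥ 0, confirming Bessel's inequality. (The deficit equals ||v − Σ <v,e_j> e_j||^2, the squared distance from v to span{e_j}.)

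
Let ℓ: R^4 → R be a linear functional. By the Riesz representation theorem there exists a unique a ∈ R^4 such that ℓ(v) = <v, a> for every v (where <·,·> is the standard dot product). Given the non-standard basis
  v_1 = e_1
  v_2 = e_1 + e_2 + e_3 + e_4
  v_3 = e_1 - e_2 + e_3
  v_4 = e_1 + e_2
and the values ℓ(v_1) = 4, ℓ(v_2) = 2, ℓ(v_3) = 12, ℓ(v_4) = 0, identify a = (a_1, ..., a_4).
a = (4, -4, 4, -2)

Write a = (a_1, ..., a_4) in the standard basis. For each basis vector v_i, ℓ(v_i) = <v_i, a> is a linear equation in the a_j's. Collect the n equations into a matrix system V a = ℓ, where row i of V is v_i (expressed in the standard basis). Since V is invertible (lower-triangular with 1s on the diagonal, up to permutation), solve by back-substitution:
  V =
[[1, 0, 0, 0],
 [1, 1, 1, 1],
 [1, -1, 1, 0],
 [1, 1, 0, 0]]
  V a = (4, 2, 12, 0)
Solving gives a = (4, -4, 4, -2).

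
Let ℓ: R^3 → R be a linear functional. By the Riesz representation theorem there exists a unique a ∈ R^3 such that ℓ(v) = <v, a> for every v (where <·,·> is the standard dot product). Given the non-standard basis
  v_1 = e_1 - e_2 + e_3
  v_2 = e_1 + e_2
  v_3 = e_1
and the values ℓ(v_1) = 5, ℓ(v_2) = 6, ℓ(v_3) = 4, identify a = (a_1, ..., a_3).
a = (4, 2, 3)

Write a = (a_1, ..., a_3) in the standard basis. For each basis vector v_i, ℓ(v_i) = <v_i, a> is a linear equation in the a_j's. Collect the n equations into a matrix system V a = ℓ, where row i of V is v_i (expressed in the standard basis). Since V is invertible (lower-triangular with 1s on the diagonal, up to permutation), solve by back-substitution:
  V =
[[1, -1, 1],
 [1, 1, 0],
 [1, 0, 0]]
  V a = (5, 6, 4)
Solving gives a = (4, 2, 3).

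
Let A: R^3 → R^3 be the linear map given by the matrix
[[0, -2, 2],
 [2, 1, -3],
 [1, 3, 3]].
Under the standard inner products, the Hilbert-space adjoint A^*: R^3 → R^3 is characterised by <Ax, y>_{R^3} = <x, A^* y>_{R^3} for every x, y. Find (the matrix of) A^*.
A^* = A^T =
[[0, 2, 1],
 [-2, 1, 3],
 [2, -3, 3]]

For real matrices with standard dot products, the defining identity <Ax, y> = <x, A^* y> gives (Ax)^T y = x^T (A^*) y, i.e. x^T A^T y = x^T (A^*) y. Since this holds for all x, y, we must have A^* = A^T. Therefore
A^* =
[[0, 2, 1],
 [-2, 1, 3],
 [2, -3, 3]].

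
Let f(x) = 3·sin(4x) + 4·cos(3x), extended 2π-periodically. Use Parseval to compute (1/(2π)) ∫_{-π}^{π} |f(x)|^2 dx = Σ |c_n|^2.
Σ |c_n|^2 = 25/2

Expand |f|^2 and use orthogonality of {sin(nx), cos(mx)} on [-π, π]:
  ∫_{-π}^{π} sin(nx)^2 dx = π, ∫ cos(mx)^2 dx = π, and cross terms integrate to 0.
So ∫_{-π}^{π} f(x)^2 dx = 3^2 · π + 4^2 · π = (9 + 16)π.
Divide by 2π: (9 + 16)/2 = 25/2.
By Parseval, this equals Σ |c_n|^2.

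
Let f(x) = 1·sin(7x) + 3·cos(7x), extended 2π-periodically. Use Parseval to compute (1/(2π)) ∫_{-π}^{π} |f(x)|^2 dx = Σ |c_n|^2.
Σ |c_n|^2 = 5

Expand |f|^2 and use orthogonality of {sin(nx), cos(mx)} on [-π, π]:
  ∫_{-π}^{π} sin(nx)^2 dx = π, ∫ cos(mx)^2 dx = π, and cross terms integrate to 0.
So ∫_{-π}^{π} f(x)^2 dx = 1^2 · π + 3^2 · π = (1 + 9)π.
Divide by 2π: (1 + 9)/2 = 5.
By Parseval, this equals Σ |c_n|^2.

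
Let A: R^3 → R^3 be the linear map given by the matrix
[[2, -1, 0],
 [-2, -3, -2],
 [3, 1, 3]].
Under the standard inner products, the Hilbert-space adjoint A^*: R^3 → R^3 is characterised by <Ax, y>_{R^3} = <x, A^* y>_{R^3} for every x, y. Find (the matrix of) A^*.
A^* = A^T =
[[2, -2, 3],
 [-1, -3, 1],
 [0, -2, 3]]

For real matrices with standard dot products, the defining identity <Ax, y> = <x, A^* y> gives (Ax)^T y = x^T (A^*) y, i.e. x^T A^T y = x^T (A^*) y. Since this holds for all x, y, we must have A^* = A^T. Therefore
A^* =
[[2, -2, 3],
 [-1, -3, 1],
 [0, -2, 3]].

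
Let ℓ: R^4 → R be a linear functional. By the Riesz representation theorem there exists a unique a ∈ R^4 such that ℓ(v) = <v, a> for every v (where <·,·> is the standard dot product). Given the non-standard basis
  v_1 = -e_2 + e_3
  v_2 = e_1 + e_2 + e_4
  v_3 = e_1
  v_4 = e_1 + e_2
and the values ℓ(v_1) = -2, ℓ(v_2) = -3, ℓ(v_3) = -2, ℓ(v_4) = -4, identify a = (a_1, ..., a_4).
a = (-2, -2, -4, 1)

Write a = (a_1, ..., a_4) in the standard basis. For each basis vector v_i, ℓ(v_i) = <v_i, a> is a linear equation in the a_j's. Collect the n equations into a matrix system V a = ℓ, where row i of V is v_i (expressed in the standard basis). Since V is invertible (lower-triangular with 1s on the diagonal, up to permutation), solve by back-substitution:
  V =
[[0, -1, 1, 0],
 [1, 1, 0, 1],
 [1, 0, 0, 0],
 [1, 1, 0, 0]]
  V a = (-2, -3, -2, -4)
Solving gives a = (-2, -2, -4, 1).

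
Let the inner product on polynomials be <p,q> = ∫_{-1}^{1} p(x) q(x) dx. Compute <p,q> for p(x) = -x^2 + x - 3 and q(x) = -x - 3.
<p,q> = 58/3

Expand the product: p(x)·q(x) = x^3 + 2*x^2 + 9.
∫_{-1}^{1} of each monomial x^k gives [2/(k+1) if k even, 0 if k odd]. Integrating term-by-term (or equivalently evaluating the antiderivative F(x) = x^4/4 + 2*x^3/3 + 9*x at the endpoints):
  F(1) − F(−1) = 119/12 − (-113/12) = 58/3.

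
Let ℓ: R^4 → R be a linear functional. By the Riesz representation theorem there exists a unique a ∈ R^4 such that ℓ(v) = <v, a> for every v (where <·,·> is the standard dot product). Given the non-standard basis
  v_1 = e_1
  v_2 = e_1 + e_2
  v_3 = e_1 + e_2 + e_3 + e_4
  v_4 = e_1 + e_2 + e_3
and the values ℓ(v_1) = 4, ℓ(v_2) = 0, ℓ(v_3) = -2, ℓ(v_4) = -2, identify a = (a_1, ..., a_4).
a = (4, -4, -2, 0)

Write a = (a_1, ..., a_4) in the standard basis. For each basis vector v_i, ℓ(v_i) = <v_i, a> is a linear equation in the a_j's. Collect the n equations into a matrix system V a = ℓ, where row i of V is v_i (expressed in the standard basis). Since V is invertible (lower-triangular with 1s on the diagonal, up to permutation), solve by back-substitution:
  V =
[[1, 0, 0, 0],
 [1, 1, 0, 0],
 [1, 1, 1, 1],
 [1, 1, 1, 0]]
  V a = (4, 0, -2, -2)
Solving gives a = (4, -4, -2, 0).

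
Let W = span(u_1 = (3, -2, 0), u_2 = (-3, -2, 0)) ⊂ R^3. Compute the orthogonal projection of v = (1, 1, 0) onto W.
proj_W(v) = (1, 1, 0)

Set up U = [u_1 | ... | u_2] ∈ R^(3×2). The projector onto W = col(U) is P = U (U^T U)^(-1) U^T.
Compute U^T U =
  [13, -5]
  [-5, 13],
and U^T v = (1, -5).
Solve U^T U · c = U^T v for the coefficients: c = (-1/12, -5/12). The projection is proj_W(v) = U c.
Check: (v - proj_W(v)) · u_1 = 0  (should be 0).
Check: (v - proj_W(v)) · u_2 = 0  (should be 0).
Result: proj_W(v) = (1, 1, 0).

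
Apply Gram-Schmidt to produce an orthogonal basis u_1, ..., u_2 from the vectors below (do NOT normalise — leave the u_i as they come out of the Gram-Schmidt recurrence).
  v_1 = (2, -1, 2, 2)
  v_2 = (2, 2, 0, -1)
Orthogonal basis:
  u_1 = (2, -1, 2, 2)
  u_2 = (2, 2, 0, -1)

Apply the Gram-Schmidt recurrence
  u_1 = v_1
  u_i = v_i − Σ_{j<i} ((v_i · u_j) / (u_j · u_j)) · u_j.

Step by step this gives:
  u_1 = (2, -1, 2, 2)
  u_2 = (2, 2, 0, -1)

Orthogonality check:
  u_2 · u_1 = 0 (should be 0)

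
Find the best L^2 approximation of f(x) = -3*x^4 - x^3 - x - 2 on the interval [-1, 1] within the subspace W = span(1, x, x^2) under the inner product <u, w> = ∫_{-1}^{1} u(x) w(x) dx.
g(x) = -18*x^2/7 - 8*x/5 - 61/35

The best approximation g ∈ W is the orthogonal projection of f onto W. Writing g = a_0 + a_1 x + a_2 x^2, the coefficients solve the normal equations G · a = b where
  G_{ij} = <φ_i, φ_j> and b_i = <f, φ_i>, with φ_0 = 1, φ_1 = x, φ_2 = x^2.
G =
  [2, 0, 2/3]
  [0, 2/3, 0]
  [2/3, 0, 2/5],
b = (-26/5, -16/15, -46/21).
Solving gives a_0 = -61/35, a_1 = -8/5, a_2 = -18/7, so
  g(x) = -18*x^2/7 - 8*x/5 - 61/35.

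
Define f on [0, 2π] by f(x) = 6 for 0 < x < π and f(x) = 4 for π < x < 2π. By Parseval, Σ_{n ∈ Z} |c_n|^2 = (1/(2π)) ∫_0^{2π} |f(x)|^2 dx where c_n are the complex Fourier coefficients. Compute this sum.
Σ |c_n|^2 = 26

Parseval equates the L^2 energy of f (normalised by 1/(2π)) with the ℓ^2 sum of its Fourier coefficients: (1/(2π)) ∫_0^{2π} |f|^2 = Σ |c_n|^2.
Compute the left side: (1/(2π)) [∫_0^π 6^2 dx + ∫_π^{2π} 4^2 dx] = (1/(2π)) · (36π + 16π) = (36 + 16)/2 = 26.
So Σ_{n ∈ Z} |c_n|^2 = 26.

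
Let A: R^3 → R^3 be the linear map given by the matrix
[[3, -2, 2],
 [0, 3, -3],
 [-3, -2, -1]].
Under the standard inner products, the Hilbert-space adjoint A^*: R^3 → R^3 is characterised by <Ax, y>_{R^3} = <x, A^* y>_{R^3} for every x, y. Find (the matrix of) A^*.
A^* = A^T =
[[3, 0, -3],
 [-2, 3, -2],
 [2, -3, -1]]

For real matrices with standard dot products, the defining identity <Ax, y> = <x, A^* y> gives (Ax)^T y = x^T (A^*) y, i.e. x^T A^T y = x^T (A^*) y. Since this holds for all x, y, we must have A^* = A^T. Therefore
A^* =
[[3, 0, -3],
 [-2, 3, -2],
 [2, -3, -1]].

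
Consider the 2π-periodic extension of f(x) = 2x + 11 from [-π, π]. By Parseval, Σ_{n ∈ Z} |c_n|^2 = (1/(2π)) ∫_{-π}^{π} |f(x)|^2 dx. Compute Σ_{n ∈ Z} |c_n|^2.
Σ |c_n|^2 = 4π^2/3 + 121

Expand and integrate term by term over [-π, π]:
  ∫ (2x)^2 dx = 4·(2π^3/3); ∫ 2·2·(11)·x dx = 0 (odd integrand); ∫ 11^2 dx = 121·2π.
So (1/(2π)) ∫_{-π}^{π} (2x + 11)^2 dx = 4π^2/3 + 121 = 4π^2/3 + 121.
Parseval ⇒ Σ |c_n|^2 = 4π^2/3 + 121.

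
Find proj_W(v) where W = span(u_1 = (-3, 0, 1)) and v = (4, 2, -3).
proj_W(v) = (9/2, 0, -3/2)

Set up U = [u_1 | ... | u_1] ∈ R^(3×1). The projector onto W = col(U) is P = U (U^T U)^(-1) U^T.
Compute U^T U =
  [10],
and U^T v = (-15).
Solve U^T U · c = U^T v for the coefficients: c = (-3/2). The projection is proj_W(v) = U c.
Check: (v - proj_W(v)) · u_1 = 0  (should be 0).
Result: proj_W(v) = (9/2, 0, -3/2).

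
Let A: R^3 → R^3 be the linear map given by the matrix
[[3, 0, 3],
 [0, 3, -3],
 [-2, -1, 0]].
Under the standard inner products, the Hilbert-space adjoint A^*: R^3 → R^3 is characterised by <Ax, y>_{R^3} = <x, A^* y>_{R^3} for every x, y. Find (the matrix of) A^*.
A^* = A^T =
[[3, 0, -2],
 [0, 3, -1],
 [3, -3, 0]]

For real matrices with standard dot products, the defining identity <Ax, y> = <x, A^* y> gives (Ax)^T y = x^T (A^*) y, i.e. x^T A^T y = x^T (A^*) y. Since this holds for all x, y, we must have A^* = A^T. Therefore
A^* =
[[3, 0, -2],
 [0, 3, -1],
 [3, -3, 0]].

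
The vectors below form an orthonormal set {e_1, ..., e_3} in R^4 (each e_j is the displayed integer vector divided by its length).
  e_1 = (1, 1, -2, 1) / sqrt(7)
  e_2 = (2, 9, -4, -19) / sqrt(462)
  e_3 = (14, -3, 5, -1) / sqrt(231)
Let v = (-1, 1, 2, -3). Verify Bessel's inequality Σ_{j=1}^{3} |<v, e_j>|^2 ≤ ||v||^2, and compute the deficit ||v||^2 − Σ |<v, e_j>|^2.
Σ |<v, e_j>|^2 = 97/7; ||v||^2 = 15; deficit = 8/7

Write each e_j = u_j / sqrt(<u_j, u_j>) where u_j is the displayed integer vector. Then <v, e_j> = <v, u_j> / sqrt(<u_j, u_j>), so |<v, e_j>|^2 = <v, u_j>^2 / <u_j, u_j>.
Coefficients: <v, e_1> = -7/sqrt(7), <v, e_2> = 56/sqrt(462), <v, e_3> = -4/sqrt(231).
Square and sum: Σ |<v, e_j>|^2 = 97/7.
Compute ||v||^2 = v·v = 15.
Deficit = 15 − 97/7 = 8/7 ≥ 0, confirming Bessel's inequality. (The deficit equals ||v − Σ <v,e_j> e_j||^2, the squared distance from v to span{e_j}.)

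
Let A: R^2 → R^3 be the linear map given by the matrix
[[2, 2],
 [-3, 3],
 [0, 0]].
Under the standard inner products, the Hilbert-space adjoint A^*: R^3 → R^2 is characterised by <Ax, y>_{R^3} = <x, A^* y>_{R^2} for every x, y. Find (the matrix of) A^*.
A^* = A^T =
[[2, -3, 0],
 [2, 3, 0]]

For real matrices with standard dot products, the defining identity <Ax, y> = <x, A^* y> gives (Ax)^T y = x^T (A^*) y, i.e. x^T A^T y = x^T (A^*) y. Since this holds for all x, y, we must have A^* = A^T. Therefore
A^* =
[[2, -3, 0],
 [2, 3, 0]].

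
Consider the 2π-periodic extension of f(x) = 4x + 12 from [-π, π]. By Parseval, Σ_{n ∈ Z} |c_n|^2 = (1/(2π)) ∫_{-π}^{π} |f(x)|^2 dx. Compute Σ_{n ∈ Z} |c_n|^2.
Σ |c_n|^2 = 16π^2/3 + 144

Expand and integrate term by term over [-π, π]:
  ∫ (4x)^2 dx = 16·(2π^3/3); ∫ 2·4·(12)·x dx = 0 (odd integrand); ∫ 12^2 dx = 144·2π.
So (1/(2π)) ∫_{-π}^{π} (4x + 12)^2 dx = 16π^2/3 + 144 = 16π^2/3 + 144.
Parseval ⇒ Σ |c_n|^2 = 16π^2/3 + 144.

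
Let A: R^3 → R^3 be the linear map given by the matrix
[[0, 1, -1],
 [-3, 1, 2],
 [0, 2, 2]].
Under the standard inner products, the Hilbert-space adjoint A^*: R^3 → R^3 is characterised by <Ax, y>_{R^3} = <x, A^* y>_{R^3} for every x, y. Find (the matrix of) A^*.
A^* = A^T =
[[0, -3, 0],
 [1, 1, 2],
 [-1, 2, 2]]

For real matrices with standard dot products, the defining identity <Ax, y> = <x, A^* y> gives (Ax)^T y = x^T (A^*) y, i.e. x^T A^T y = x^T (A^*) y. Since this holds for all x, y, we must have A^* = A^T. Therefore
A^* =
[[0, -3, 0],
 [1, 1, 2],
 [-1, 2, 2]].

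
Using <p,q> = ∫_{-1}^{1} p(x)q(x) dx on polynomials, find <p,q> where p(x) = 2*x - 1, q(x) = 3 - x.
<p,q> = -22/3

Expand the product: p(x)·q(x) = -2*x^2 + 7*x - 3.
∫_{-1}^{1} of each monomial x^k gives [2/(k+1) if k even, 0 if k odd]. Integrating term-by-term (or equivalently evaluating the antiderivative F(x) = -2*x^3/3 + 7*x^2/2 - 3*x at the endpoints):
  F(1) − F(−1) = -1/6 − (43/6) = -22/3.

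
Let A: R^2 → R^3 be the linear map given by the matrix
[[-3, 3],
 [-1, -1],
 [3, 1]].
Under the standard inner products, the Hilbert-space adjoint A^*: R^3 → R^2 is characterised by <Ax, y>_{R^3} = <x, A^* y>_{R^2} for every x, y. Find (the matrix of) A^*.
A^* = A^T =
[[-3, -1, 3],
 [3, -1, 1]]

For real matrices with standard dot products, the defining identity <Ax, y> = <x, A^* y> gives (Ax)^T y = x^T (A^*) y, i.e. x^T A^T y = x^T (A^*) y. Since this holds for all x, y, we must have A^* = A^T. Therefore
A^* =
[[-3, -1, 3],
 [3, -1, 1]].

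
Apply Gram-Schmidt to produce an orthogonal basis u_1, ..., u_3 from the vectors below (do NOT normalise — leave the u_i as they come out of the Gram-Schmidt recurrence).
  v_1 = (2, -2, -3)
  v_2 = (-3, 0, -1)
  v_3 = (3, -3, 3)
Orthogonal basis:
  u_1 = (2, -2, -3)
  u_2 = (-45/17, -6/17, -26/17)
  u_3 = (-90/161, -495/161, 270/161)

Apply the Gram-Schmidt recurrence
  u_1 = v_1
  u_i = v_i − Σ_{j<i} ((v_i · u_j) / (u_j · u_j)) · u_j.

Step by step this gives:
  u_1 = (2, -2, -3)
  u_2 = (-45/17, -6/17, -26/17)
  u_3 = (-90/161, -495/161, 270/161)

Orthogonality check:
  u_2 · u_1 = 0 (should be 0)
  u_3 · u_1 = 0 (should be 0)
  u_3 · u_2 = 0 (should be 0)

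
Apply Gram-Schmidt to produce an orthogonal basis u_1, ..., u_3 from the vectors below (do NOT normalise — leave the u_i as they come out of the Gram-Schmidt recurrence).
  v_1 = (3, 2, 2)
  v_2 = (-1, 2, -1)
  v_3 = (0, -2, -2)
Orthogonal basis:
  u_1 = (3, 2, 2)
  u_2 = (-14/17, 36/17, -15/17)
  u_3 = (108/101, -18/101, -144/101)

Apply the Gram-Schmidt recurrence
  u_1 = v_1
  u_i = v_i − Σ_{j<i} ((v_i · u_j) / (u_j · u_j)) · u_j.

Step by step this gives:
  u_1 = (3, 2, 2)
  u_2 = (-14/17, 36/17, -15/17)
  u_3 = (108/101, -18/101, -144/101)

Orthogonality check:
  u_2 · u_1 = 0 (should be 0)
  u_3 · u_1 = 0 (should be 0)
  u_3 · u_2 = 0 (should be 0)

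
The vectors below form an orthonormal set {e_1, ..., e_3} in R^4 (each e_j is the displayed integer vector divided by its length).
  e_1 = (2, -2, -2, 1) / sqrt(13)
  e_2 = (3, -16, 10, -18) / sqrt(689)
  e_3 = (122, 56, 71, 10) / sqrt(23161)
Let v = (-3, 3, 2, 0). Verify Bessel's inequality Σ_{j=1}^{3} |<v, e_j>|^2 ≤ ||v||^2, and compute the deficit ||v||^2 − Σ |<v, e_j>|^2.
Σ |<v, e_j>|^2 = 9533/437; ||v||^2 = 22; deficit = 81/437

Write each e_j = u_j / sqrt(<u_j, u_j>) where u_j is the displayed integer vector. Then <v, e_j> = <v, u_j> / sqrt(<u_j, u_j>), so |<v, e_j>|^2 = <v, u_j>^2 / <u_j, u_j>.
Coefficients: <v, e_1> = -16/sqrt(13), <v, e_2> = -37/sqrt(689), <v, e_3> = -56/sqrt(23161).
Square and sum: Σ |<v, e_j>|^2 = 9533/437.
Compute ||v||^2 = v·v = 22.
Deficit = 22 − 9533/437 = 81/437 ≥ 0, confirming Bessel's inequality. (The deficit equals ||v − Σ <v,e_j> e_j||^2, the squared distance from v to span{e_j}.)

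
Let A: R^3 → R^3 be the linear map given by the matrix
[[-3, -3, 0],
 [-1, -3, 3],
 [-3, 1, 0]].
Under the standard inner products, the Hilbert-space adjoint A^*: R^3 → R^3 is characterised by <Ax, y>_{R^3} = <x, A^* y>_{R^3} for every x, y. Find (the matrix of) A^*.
A^* = A^T =
[[-3, -1, -3],
 [-3, -3, 1],
 [0, 3, 0]]

For real matrices with standard dot products, the defining identity <Ax, y> = <x, A^* y> gives (Ax)^T y = x^T (A^*) y, i.e. x^T A^T y = x^T (A^*) y. Since this holds for all x, y, we must have A^* = A^T. Therefore
A^* =
[[-3, -1, -3],
 [-3, -3, 1],
 [0, 3, 0]].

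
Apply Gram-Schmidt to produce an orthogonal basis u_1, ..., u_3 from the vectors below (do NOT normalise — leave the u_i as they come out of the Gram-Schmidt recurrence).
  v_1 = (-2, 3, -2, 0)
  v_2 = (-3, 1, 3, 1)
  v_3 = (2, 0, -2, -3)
Orthogonal basis:
  u_1 = (-2, 3, -2, 0)
  u_2 = (-45/17, 8/17, 57/17, 1)
  u_3 = (-13/331, 120/331, 193/331, -738/331)

Apply the Gram-Schmidt recurrence
  u_1 = v_1
  u_i = v_i − Σ_{j<i} ((v_i · u_j) / (u_j · u_j)) · u_j.

Step by step this gives:
  u_1 = (-2, 3, -2, 0)
  u_2 = (-45/17, 8/17, 57/17, 1)
  u_3 = (-13/331, 120/331, 193/331, -738/331)

Orthogonality check:
  u_2 · u_1 = 0 (should be 0)
  u_3 · u_1 = 0 (should be 0)
  u_3 · u_2 = 0 (should be 0)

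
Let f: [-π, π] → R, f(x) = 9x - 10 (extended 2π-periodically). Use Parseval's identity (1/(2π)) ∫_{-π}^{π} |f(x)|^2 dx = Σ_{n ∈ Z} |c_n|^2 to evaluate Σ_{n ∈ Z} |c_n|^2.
Σ |c_n|^2 = 27π^2 + 100

Expand and integrate term by term over [-π, π]:
  ∫ (9x)^2 dx = 81·(2π^3/3); ∫ 2·9·(-10)·x dx = 0 (odd integrand); ∫ (-10)^2 dx = 100·2π.
So (1/(2π)) ∫_{-π}^{π} (9x - 10)^2 dx = 81π^2/3 + 100 = 27π^2 + 100.
Parseval ⇒ Σ |c_n|^2 = 27π^2 + 100.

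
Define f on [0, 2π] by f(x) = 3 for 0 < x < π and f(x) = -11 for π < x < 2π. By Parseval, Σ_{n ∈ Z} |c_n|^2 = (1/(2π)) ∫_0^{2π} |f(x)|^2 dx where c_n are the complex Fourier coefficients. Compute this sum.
Σ |c_n|^2 = 65

Parseval equates the L^2 energy of f (normalised by 1/(2π)) with the ℓ^2 sum of its Fourier coefficients: (1/(2π)) ∫_0^{2π} |f|^2 = Σ |c_n|^2.
Compute the left side: (1/(2π)) [∫_0^π 3^2 dx + ∫_π^{2π} (-11)^2 dx] = (1/(2π)) · (9π + 121π) = (9 + 121)/2 = 65.
So Σ_{n ∈ Z} |c_n|^2 = 65.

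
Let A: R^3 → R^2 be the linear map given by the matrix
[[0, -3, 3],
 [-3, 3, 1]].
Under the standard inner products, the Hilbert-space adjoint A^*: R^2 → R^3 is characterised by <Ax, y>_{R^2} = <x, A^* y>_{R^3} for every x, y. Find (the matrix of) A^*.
A^* = A^T =
[[0, -3],
 [-3, 3],
 [3, 1]]

For real matrices with standard dot products, the defining identity <Ax, y> = <x, A^* y> gives (Ax)^T y = x^T (A^*) y, i.e. x^T A^T y = x^T (A^*) y. Since this holds for all x, y, we must have A^* = A^T. Therefore
A^* =
[[0, -3],
 [-3, 3],
 [3, 1]].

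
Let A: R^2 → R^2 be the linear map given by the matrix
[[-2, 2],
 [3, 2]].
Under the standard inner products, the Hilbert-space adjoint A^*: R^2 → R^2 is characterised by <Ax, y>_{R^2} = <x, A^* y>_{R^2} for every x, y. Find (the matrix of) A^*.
A^* = A^T =
[[-2, 3],
 [2, 2]]

For real matrices with standard dot products, the defining identity <Ax, y> = <x, A^* y> gives (Ax)^T y = x^T (A^*) y, i.e. x^T A^T y = x^T (A^*) y. Since this holds for all x, y, we must have A^* = A^T. Therefore
A^* =
[[-2, 3],
 [2, 2]].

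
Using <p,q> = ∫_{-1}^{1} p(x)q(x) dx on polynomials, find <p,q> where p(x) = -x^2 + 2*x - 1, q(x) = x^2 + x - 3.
<p,q> = 124/15

Expand the product: p(x)·q(x) = -x^4 + x^3 + 4*x^2 - 7*x + 3.
∫_{-1}^{1} of each monomial x^k gives [2/(k+1) if k even, 0 if k odd]. Integrating term-by-term (or equivalently evaluating the antiderivative F(x) = -x^5/5 + x^4/4 + 4*x^3/3 - 7*x^2/2 + 3*x at the endpoints):
  F(1) − F(−1) = 53/60 − (-443/60) = 124/15.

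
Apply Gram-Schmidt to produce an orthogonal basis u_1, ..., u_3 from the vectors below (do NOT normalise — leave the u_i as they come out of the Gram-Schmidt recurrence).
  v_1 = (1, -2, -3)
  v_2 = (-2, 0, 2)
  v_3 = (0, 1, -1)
Orthogonal basis:
  u_1 = (1, -2, -3)
  u_2 = (-10/7, -8/7, 2/7)
  u_3 = (-2/3, 2/3, -2/3)

Apply the Gram-Schmidt recurrence
  u_1 = v_1
  u_i = v_i − Σ_{j<i} ((v_i · u_j) / (u_j · u_j)) · u_j.

Step by step this gives:
  u_1 = (1, -2, -3)
  u_2 = (-10/7, -8/7, 2/7)
  u_3 = (-2/3, 2/3, -2/3)

Orthogonality check:
  u_2 · u_1 = 0 (should be 0)
  u_3 · u_1 = 0 (should be 0)
  u_3 · u_2 = 0 (should be 0)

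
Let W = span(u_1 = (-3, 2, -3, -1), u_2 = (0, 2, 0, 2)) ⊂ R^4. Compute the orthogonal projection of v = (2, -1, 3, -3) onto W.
proj_W(v) = (8/5, -14/5, 8/5, -6/5)

Set up U = [u_1 | ... | u_2] ∈ R^(4×2). The projector onto W = col(U) is P = U (U^T U)^(-1) U^T.
Compute U^T U =
  [23, 2]
  [2, 8],
and U^T v = (-14, -8).
Solve U^T U · c = U^T v for the coefficients: c = (-8/15, -13/15). The projection is proj_W(v) = U c.
Check: (v - proj_W(v)) · u_1 = 0  (should be 0).
Check: (v - proj_W(v)) · u_2 = 0  (should be 0).
Result: proj_W(v) = (8/5, -14/5, 8/5, -6/5).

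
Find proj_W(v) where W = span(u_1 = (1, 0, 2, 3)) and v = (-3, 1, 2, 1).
proj_W(v) = (2/7, 0, 4/7, 6/7)

Set up U = [u_1 | ... | u_1] ∈ R^(4×1). The projector onto W = col(U) is P = U (U^T U)^(-1) U^T.
Compute U^T U =
  [14],
and U^T v = (4).
Solve U^T U · c = U^T v for the coefficients: c = (2/7). The projection is proj_W(v) = U c.
Check: (v - proj_W(v)) · u_1 = 0  (should be 0).
Result: proj_W(v) = (2/7, 0, 4/7, 6/7).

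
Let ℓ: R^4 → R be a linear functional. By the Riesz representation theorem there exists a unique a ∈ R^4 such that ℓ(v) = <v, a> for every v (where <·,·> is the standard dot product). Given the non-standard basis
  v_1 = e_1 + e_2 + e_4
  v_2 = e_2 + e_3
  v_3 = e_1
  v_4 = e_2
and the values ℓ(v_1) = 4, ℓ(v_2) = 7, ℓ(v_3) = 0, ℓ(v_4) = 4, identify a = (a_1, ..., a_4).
a = (0, 4, 3, 0)

Write a = (a_1, ..., a_4) in the standard basis. For each basis vector v_i, ℓ(v_i) = <v_i, a> is a linear equation in the a_j's. Collect the n equations into a matrix system V a = ℓ, where row i of V is v_i (expressed in the standard basis). Since V is invertible (lower-triangular with 1s on the diagonal, up to permutation), solve by back-substitution:
  V =
[[1, 1, 0, 1],
 [0, 1, 1, 0],
 [1, 0, 0, 0],
 [0, 1, 0, 0]]
  V a = (4, 7, 0, 4)
Solving gives a = (0, 4, 3, 0).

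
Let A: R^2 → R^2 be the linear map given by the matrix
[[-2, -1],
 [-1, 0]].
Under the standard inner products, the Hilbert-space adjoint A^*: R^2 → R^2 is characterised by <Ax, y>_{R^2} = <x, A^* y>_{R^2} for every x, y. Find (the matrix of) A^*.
A^* = A^T =
[[-2, -1],
 [-1, 0]]

For real matrices with standard dot products, the defining identity <Ax, y> = <x, A^* y> gives (Ax)^T y = x^T (A^*) y, i.e. x^T A^T y = x^T (A^*) y. Since this holds for all x, y, we must have A^* = A^T. Therefore
A^* =
[[-2, -1],
 [-1, 0]].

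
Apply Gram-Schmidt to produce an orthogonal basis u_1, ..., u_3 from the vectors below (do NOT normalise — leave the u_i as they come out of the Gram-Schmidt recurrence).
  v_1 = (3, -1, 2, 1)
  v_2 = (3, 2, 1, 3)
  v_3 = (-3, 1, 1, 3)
Orthogonal basis:
  u_1 = (3, -1, 2, 1)
  u_2 = (3/5, 14/5, -3/5, 11/5)
  u_3 = (-155/67, -160/201, 398/201, 439/201)

Apply the Gram-Schmidt recurrence
  u_1 = v_1
  u_i = v_i − Σ_{j<i} ((v_i · u_j) / (u_j · u_j)) · u_j.

Step by step this gives:
  u_1 = (3, -1, 2, 1)
  u_2 = (3/5, 14/5, -3/5, 11/5)
  u_3 = (-155/67, -160/201, 398/201, 439/201)

Orthogonality check:
  u_2 · u_1 = 0 (should be 0)
  u_3 · u_1 = 0 (should be 0)
  u_3 · u_2 = 0 (should be 0)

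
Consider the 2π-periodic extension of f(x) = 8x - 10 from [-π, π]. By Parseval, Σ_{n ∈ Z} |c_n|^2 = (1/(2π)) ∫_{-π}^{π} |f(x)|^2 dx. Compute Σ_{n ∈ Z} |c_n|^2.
Σ |c_n|^2 = 64π^2/3 + 100

Expand and integrate term by term over [-π, π]:
  ∫ (8x)^2 dx = 64·(2π^3/3); ∫ 2·8·(-10)·x dx = 0 (odd integrand); ∫ (-10)^2 dx = 100·2π.
So (1/(2π)) ∫_{-π}^{π} (8x - 10)^2 dx = 64π^2/3 + 100 = 64π^2/3 + 100.
Parseval ⇒ Σ |c_n|^2 = 64π^2/3 + 100.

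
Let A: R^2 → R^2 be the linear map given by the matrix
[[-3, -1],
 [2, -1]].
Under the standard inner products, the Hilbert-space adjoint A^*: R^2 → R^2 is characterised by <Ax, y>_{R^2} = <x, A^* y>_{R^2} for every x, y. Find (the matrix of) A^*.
A^* = A^T =
[[-3, 2],
 [-1, -1]]

For real matrices with standard dot products, the defining identity <Ax, y> = <x, A^* y> gives (Ax)^T y = x^T (A^*) y, i.e. x^T A^T y = x^T (A^*) y. Since this holds for all x, y, we must have A^* = A^T. Therefore
A^* =
[[-3, 2],
 [-1, -1]].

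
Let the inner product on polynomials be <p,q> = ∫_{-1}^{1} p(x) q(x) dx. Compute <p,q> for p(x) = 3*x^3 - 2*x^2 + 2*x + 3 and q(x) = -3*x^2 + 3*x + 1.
<p,q> = 26/3

Expand the product: p(x)·q(x) = -9*x^5 + 15*x^4 - 9*x^3 - 5*x^2 + 11*x + 3.
∫_{-1}^{1} of each monomial x^k gives [2/(k+1) if k even, 0 if k odd]. Integrating term-by-term (or equivalently evaluating the antiderivative F(x) = -3*x^6/2 + 3*x^5 - 9*x^4/4 - 5*x^3/3 + 11*x^2/2 + 3*x at the endpoints):
  F(1) − F(−1) = 73/12 − (-31/12) = 26/3.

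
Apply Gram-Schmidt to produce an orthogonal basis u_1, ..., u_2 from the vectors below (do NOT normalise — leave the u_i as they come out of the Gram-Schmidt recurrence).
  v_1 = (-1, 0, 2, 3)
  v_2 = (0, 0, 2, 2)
Orthogonal basis:
  u_1 = (-1, 0, 2, 3)
  u_2 = (5/7, 0, 4/7, -1/7)

Apply the Gram-Schmidt recurrence
  u_1 = v_1
  u_i = v_i − Σ_{j<i} ((v_i · u_j) / (u_j · u_j)) · u_j.

Step by step this gives:
  u_1 = (-1, 0, 2, 3)
  u_2 = (5/7, 0, 4/7, -1/7)

Orthogonality check:
  u_2 · u_1 = 0 (should be 0)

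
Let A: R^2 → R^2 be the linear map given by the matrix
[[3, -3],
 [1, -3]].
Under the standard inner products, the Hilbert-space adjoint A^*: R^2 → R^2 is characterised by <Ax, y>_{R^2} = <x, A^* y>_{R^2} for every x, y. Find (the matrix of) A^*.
A^* = A^T =
[[3, 1],
 [-3, -3]]

For real matrices with standard dot products, the defining identity <Ax, y> = <x, A^* y> gives (Ax)^T y = x^T (A^*) y, i.e. x^T A^T y = x^T (A^*) y. Since this holds for all x, y, we must have A^* = A^T. Therefore
A^* =
[[3, 1],
 [-3, -3]].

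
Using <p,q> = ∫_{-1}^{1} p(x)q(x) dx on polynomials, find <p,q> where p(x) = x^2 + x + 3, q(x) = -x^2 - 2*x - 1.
<p,q> = -52/5

Expand the product: p(x)·q(x) = -x^4 - 3*x^3 - 6*x^2 - 7*x - 3.
∫_{-1}^{1} of each monomial x^k gives [2/(k+1) if k even, 0 if k odd]. Integrating term-by-term (or equivalently evaluating the antiderivative F(x) = -x^5/5 - 3*x^4/4 - 2*x^3 - 7*x^2/2 - 3*x at the endpoints):
  F(1) − F(−1) = -189/20 − (19/20) = -52/5.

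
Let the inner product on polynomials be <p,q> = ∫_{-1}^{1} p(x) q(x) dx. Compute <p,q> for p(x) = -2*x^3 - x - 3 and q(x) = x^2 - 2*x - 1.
<p,q> = 104/15

Expand the product: p(x)·q(x) = -2*x^5 + 4*x^4 + x^3 - x^2 + 7*x + 3.
∫_{-1}^{1} of each monomial x^k gives [2/(k+1) if k even, 0 if k odd]. Integrating term-by-term (or equivalently evaluating the antiderivative F(x) = -x^6/3 + 4*x^5/5 + x^4/4 - x^3/3 + 7*x^2/2 + 3*x at the endpoints):
  F(1) − F(−1) = 413/60 − (-1/20) = 104/15.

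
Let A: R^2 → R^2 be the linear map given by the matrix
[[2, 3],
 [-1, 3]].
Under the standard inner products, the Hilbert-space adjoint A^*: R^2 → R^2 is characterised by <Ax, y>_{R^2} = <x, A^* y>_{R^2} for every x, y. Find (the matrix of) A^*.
A^* = A^T =
[[2, -1],
 [3, 3]]

For real matrices with standard dot products, the defining identity <Ax, y> = <x, A^* y> gives (Ax)^T y = x^T (A^*) y, i.e. x^T A^T y = x^T (A^*) y. Since this holds for all x, y, we must have A^* = A^T. Therefore
A^* =
[[2, -1],
 [3, 3]].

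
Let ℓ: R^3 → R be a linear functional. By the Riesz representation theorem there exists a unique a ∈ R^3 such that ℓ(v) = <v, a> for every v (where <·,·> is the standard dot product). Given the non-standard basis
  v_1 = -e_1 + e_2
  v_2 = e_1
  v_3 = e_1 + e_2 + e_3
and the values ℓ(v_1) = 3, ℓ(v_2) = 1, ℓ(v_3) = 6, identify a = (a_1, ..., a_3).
a = (1, 4, 1)

Write a = (a_1, ..., a_3) in the standard basis. For each basis vector v_i, ℓ(v_i) = <v_i, a> is a linear equation in the a_j's. Collect the n equations into a matrix system V a = ℓ, where row i of V is v_i (expressed in the standard basis). Since V is invertible (lower-triangular with 1s on the diagonal, up to permutation), solve by back-substitution:
  V =
[[-1, 1, 0],
 [1, 0, 0],
 [1, 1, 1]]
  V a = (3, 1, 6)
Solving gives a = (1, 4, 1).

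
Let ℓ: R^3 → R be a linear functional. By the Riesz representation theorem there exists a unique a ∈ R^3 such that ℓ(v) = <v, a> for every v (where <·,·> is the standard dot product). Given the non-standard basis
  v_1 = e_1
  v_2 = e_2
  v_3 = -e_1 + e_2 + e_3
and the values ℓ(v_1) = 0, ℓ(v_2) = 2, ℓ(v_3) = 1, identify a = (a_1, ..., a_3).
a = (0, 2, -1)

Write a = (a_1, ..., a_3) in the standard basis. For each basis vector v_i, ℓ(v_i) = <v_i, a> is a linear equation in the a_j's. Collect the n equations into a matrix system V a = ℓ, where row i of V is v_i (expressed in the standard basis). Since V is invertible (lower-triangular with 1s on the diagonal, up to permutation), solve by back-substitution:
  V =
[[1, 0, 0],
 [0, 1, 0],
 [-1, 1, 1]]
  V a = (0, 2, 1)
Solving gives a = (0, 2, -1).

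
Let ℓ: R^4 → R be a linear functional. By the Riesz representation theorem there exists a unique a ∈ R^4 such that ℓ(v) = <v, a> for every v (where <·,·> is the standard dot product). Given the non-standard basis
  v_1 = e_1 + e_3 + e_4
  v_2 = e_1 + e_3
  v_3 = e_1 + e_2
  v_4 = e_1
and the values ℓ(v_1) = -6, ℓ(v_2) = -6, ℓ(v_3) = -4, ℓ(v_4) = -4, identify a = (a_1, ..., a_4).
a = (-4, 0, -2, 0)

Write a = (a_1, ..., a_4) in the standard basis. For each basis vector v_i, ℓ(v_i) = <v_i, a> is a linear equation in the a_j's. Collect the n equations into a matrix system V a = ℓ, where row i of V is v_i (expressed in the standard basis). Since V is invertible (lower-triangular with 1s on the diagonal, up to permutation), solve by back-substitution:
  V =
[[1, 0, 1, 1],
 [1, 0, 1, 0],
 [1, 1, 0, 0],
 [1, 0, 0, 0]]
  V a = (-6, -6, -4, -4)
Solving gives a = (-4, 0, -2, 0).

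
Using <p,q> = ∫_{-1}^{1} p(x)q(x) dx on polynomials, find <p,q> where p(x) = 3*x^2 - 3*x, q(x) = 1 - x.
<p,q> = 4

Expand the product: p(x)·q(x) = -3*x^3 + 6*x^2 - 3*x.
∫_{-1}^{1} of each monomial x^k gives [2/(k+1) if k even, 0 if k odd]. Integrating term-by-term (or equivalently evaluating the antiderivative F(x) = -3*x^4/4 + 2*x^3 - 3*x^2/2 at the endpoints):
  F(1) − F(−1) = -1/4 − (-17/4) = 4.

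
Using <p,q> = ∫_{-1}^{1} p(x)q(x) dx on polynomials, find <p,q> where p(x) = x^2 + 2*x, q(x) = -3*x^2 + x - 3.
<p,q> = -28/15

Expand the product: p(x)·q(x) = -3*x^4 - 5*x^3 - x^2 - 6*x.
∫_{-1}^{1} of each monomial x^k gives [2/(k+1) if k even, 0 if k odd]. Integrating term-by-term (or equivalently evaluating the antiderivative F(x) = -3*x^5/5 - 5*x^4/4 - x^3/3 - 3*x^2 at the endpoints):
  F(1) − F(−1) = -311/60 − (-199/60) = -28/15.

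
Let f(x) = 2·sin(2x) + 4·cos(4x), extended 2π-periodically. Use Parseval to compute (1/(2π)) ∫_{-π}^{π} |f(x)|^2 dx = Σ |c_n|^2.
Σ |c_n|^2 = 10

Expand |f|^2 and use orthogonality of {sin(nx), cos(mx)} on [-π, π]:
  ∫_{-π}^{π} sin(nx)^2 dx = π, ∫ cos(mx)^2 dx = π, and cross terms integrate to 0.
So ∫_{-π}^{π} f(x)^2 dx = 2^2 · π + 4^2 · π = (4 + 16)π.
Divide by 2π: (4 + 16)/2 = 10.
By Parseval, this equals Σ |c_n|^2.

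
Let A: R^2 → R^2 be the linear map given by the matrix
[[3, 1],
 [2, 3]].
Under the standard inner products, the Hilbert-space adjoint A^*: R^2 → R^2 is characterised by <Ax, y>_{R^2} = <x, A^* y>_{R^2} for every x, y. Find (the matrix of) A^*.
A^* = A^T =
[[3, 2],
 [1, 3]]

For real matrices with standard dot products, the defining identity <Ax, y> = <x, A^* y> gives (Ax)^T y = x^T (A^*) y, i.e. x^T A^T y = x^T (A^*) y. Since this holds for all x, y, we must have A^* = A^T. Therefore
A^* =
[[3, 2],
 [1, 3]].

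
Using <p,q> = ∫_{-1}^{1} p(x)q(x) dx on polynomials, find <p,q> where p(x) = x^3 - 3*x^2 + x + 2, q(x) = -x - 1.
<p,q> = -46/15

Expand the product: p(x)·q(x) = -x^4 + 2*x^3 + 2*x^2 - 3*x - 2.
∫_{-1}^{1} of each monomial x^k gives [2/(k+1) if k even, 0 if k odd]. Integrating term-by-term (or equivalently evaluating the antiderivative F(x) = -x^5/5 + x^4/2 + 2*x^3/3 - 3*x^2/2 - 2*x at the endpoints):
  F(1) − F(−1) = -38/15 − (8/15) = -46/15.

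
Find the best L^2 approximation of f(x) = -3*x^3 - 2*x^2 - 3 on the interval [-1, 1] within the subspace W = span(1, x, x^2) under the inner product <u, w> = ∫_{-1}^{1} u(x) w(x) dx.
g(x) = -2*x^2 - 9*x/5 - 3

The best approximation g ∈ W is the orthogonal projection of f onto W. Writing g = a_0 + a_1 x + a_2 x^2, the coefficients solve the normal equations G · a = b where
  G_{ij} = <φ_i, φ_j> and b_i = <f, φ_i>, with φ_0 = 1, φ_1 = x, φ_2 = x^2.
G =
  [2, 0, 2/3]
  [0, 2/3, 0]
  [2/3, 0, 2/5],
b = (-22/3, -6/5, -14/5).
Solving gives a_0 = -3, a_1 = -9/5, a_2 = -2, so
  g(x) = -2*x^2 - 9*x/5 - 3.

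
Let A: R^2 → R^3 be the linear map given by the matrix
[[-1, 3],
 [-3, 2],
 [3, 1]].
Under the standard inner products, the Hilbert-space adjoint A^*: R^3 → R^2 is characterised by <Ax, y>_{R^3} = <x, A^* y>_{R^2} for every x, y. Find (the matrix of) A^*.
A^* = A^T =
[[-1, -3, 3],
 [3, 2, 1]]

For real matrices with standard dot products, the defining identity <Ax, y> = <x, A^* y> gives (Ax)^T y = x^T (A^*) y, i.e. x^T A^T y = x^T (A^*) y. Since this holds for all x, y, we must have A^* = A^T. Therefore
A^* =
[[-1, -3, 3],
 [3, 2, 1]].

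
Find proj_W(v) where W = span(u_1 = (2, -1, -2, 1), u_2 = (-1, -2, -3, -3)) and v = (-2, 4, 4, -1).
proj_W(v) = (-593/221, 32/13, 989/221, -49/221)

Set up U = [u_1 | ... | u_2] ∈ R^(4×2). The projector onto W = col(U) is P = U (U^T U)^(-1) U^T.
Compute U^T U =
  [10, 3]
  [3, 23],
and U^T v = (-17, -15).
Solve U^T U · c = U^T v for the coefficients: c = (-346/221, -99/221). The projection is proj_W(v) = U c.
Check: (v - proj_W(v)) · u_1 = 0  (should be 0).
Check: (v - proj_W(v)) · u_2 = 0  (should be 0).
Result: proj_W(v) = (-593/221, 32/13, 989/221, -49/221).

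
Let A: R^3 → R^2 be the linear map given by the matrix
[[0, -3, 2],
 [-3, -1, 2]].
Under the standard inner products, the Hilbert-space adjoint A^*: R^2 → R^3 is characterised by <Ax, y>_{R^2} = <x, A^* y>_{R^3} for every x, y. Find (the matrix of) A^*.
A^* = A^T =
[[0, -3],
 [-3, -1],
 [2, 2]]

For real matrices with standard dot products, the defining identity <Ax, y> = <x, A^* y> gives (Ax)^T y = x^T (A^*) y, i.e. x^T A^T y = x^T (A^*) y. Since this holds for all x, y, we must have A^* = A^T. Therefore
A^* =
[[0, -3],
 [-3, -1],
 [2, 2]].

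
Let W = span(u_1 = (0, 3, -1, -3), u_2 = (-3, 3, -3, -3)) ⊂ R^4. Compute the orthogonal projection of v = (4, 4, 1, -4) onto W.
proj_W(v) = (104/27, 109/27, 11/9, -109/27)

Set up U = [u_1 | ... | u_2] ∈ R^(4×2). The projector onto W = col(U) is P = U (U^T U)^(-1) U^T.
Compute U^T U =
  [19, 21]
  [21, 36],
and U^T v = (23, 9).
Solve U^T U · c = U^T v for the coefficients: c = (71/27, -104/81). The projection is proj_W(v) = U c.
Check: (v - proj_W(v)) · u_1 = 0  (should be 0).
Check: (v - proj_W(v)) · u_2 = 0  (should be 0).
Result: proj_W(v) = (104/27, 109/27, 11/9, -109/27).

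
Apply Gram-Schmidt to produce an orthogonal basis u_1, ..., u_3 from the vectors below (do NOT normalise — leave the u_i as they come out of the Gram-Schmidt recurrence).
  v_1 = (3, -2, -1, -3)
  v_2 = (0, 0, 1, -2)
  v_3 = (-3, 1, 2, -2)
Orthogonal basis:
  u_1 = (3, -2, -1, -3)
  u_2 = (-15/23, 10/23, 28/23, -31/23)
  u_3 = (-5/6, -4/9, -29/45, -29/90)

Apply the Gram-Schmidt recurrence
  u_1 = v_1
  u_i = v_i − Σ_{j<i} ((v_i · u_j) / (u_j · u_j)) · u_j.

Step by step this gives:
  u_1 = (3, -2, -1, -3)
  u_2 = (-15/23, 10/23, 28/23, -31/23)
  u_3 = (-5/6, -4/9, -29/45, -29/90)

Orthogonality check:
  u_2 · u_1 = 0 (should be 0)
  u_3 · u_1 = 0 (should be 0)
  u_3 · u_2 = 0 (should be 0)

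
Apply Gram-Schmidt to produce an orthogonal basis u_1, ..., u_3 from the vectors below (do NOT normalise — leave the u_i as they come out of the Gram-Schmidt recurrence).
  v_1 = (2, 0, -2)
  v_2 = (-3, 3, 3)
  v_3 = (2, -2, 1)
Orthogonal basis:
  u_1 = (2, 0, -2)
  u_2 = (0, 3, 0)
  u_3 = (3/2, 0, 3/2)

Apply the Gram-Schmidt recurrence
  u_1 = v_1
  u_i = v_i − Σ_{j<i} ((v_i · u_j) / (u_j · u_j)) · u_j.

Step by step this gives:
  u_1 = (2, 0, -2)
  u_2 = (0, 3, 0)
  u_3 = (3/2, 0, 3/2)

Orthogonality check:
  u_2 · u_1 = 0 (should be 0)
  u_3 · u_1 = 0 (should be 0)
  u_3 · u_2 = 0 (should be 0)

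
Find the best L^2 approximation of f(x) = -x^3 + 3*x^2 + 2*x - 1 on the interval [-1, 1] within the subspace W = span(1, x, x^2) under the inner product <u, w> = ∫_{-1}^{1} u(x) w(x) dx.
g(x) = 3*x^2 + 7*x/5 - 1

The best approximation g ∈ W is the orthogonal projection of f onto W. Writing g = a_0 + a_1 x + a_2 x^2, the coefficients solve the normal equations G · a = b where
  G_{ij} = <φ_i, φ_j> and b_i = <f, φ_i>, with φ_0 = 1, φ_1 = x, φ_2 = x^2.
G =
  [2, 0, 2/3]
  [0, 2/3, 0]
  [2/3, 0, 2/5],
b = (0, 14/15, 8/15).
Solving gives a_0 = -1, a_1 = 7/5, a_2 = 3, so
  g(x) = 3*x^2 + 7*x/5 - 1.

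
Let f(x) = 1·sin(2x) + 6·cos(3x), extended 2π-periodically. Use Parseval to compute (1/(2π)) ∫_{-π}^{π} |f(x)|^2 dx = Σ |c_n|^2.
Σ |c_n|^2 = 37/2

Expand |f|^2 and use orthogonality of {sin(nx), cos(mx)} on [-π, π]:
  ∫_{-π}^{π} sin(nx)^2 dx = π, ∫ cos(mx)^2 dx = π, and cross terms integrate to 0.
So ∫_{-π}^{π} f(x)^2 dx = 1^2 · π + 6^2 · π = (1 + 36)π.
Divide by 2π: (1 + 36)/2 = 37/2.
By Parseval, this equals Σ |c_n|^2.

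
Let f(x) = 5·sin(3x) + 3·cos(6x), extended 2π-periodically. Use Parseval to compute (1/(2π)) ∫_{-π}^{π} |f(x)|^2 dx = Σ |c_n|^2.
Σ |c_n|^2 = 17

Expand |f|^2 and use orthogonality of {sin(nx), cos(mx)} on [-π, π]:
  ∫_{-π}^{π} sin(nx)^2 dx = π, ∫ cos(mx)^2 dx = π, and cross terms integrate to 0.
So ∫_{-π}^{π} f(x)^2 dx = 5^2 · π + 3^2 · π = (25 + 9)π.
Divide by 2π: (25 + 9)/2 = 17.
By Parseval, this equals Σ |c_n|^2.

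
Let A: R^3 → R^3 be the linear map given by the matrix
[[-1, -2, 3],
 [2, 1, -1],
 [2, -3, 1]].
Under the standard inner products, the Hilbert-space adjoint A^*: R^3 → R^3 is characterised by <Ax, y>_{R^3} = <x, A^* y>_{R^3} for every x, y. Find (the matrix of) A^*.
A^* = A^T =
[[-1, 2, 2],
 [-2, 1, -3],
 [3, -1, 1]]

For real matrices with standard dot products, the defining identity <Ax, y> = <x, A^* y> gives (Ax)^T y = x^T (A^*) y, i.e. x^T A^T y = x^T (A^*) y. Since this holds for all x, y, we must have A^* = A^T. Therefore
A^* =
[[-1, 2, 2],
 [-2, 1, -3],
 [3, -1, 1]].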